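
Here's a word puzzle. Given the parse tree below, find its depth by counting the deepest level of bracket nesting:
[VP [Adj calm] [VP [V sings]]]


Count bracket nesting levels:
'[' at pos 0: depth = 1
'[' at pos 4: depth = 2
'[' at pos 15: depth = 2
'[' at pos 19: depth = 3
Maximum depth reached: 3

3


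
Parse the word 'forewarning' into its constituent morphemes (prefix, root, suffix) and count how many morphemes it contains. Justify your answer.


Step 1: Identify prefix: 'fore' (meaning: before/front)
Step 2: Identify root: 'warn'
Step 3: Identify suffix(es): 'ing'
Decomposition: fore- (prefix: before/front) + warn (root) + -ing (suffix: ongoing action)
Total morphemes: 3

3 morphemes (fore- (prefix: before/front) + warn (root) + -ing (suffix: ongoing action))


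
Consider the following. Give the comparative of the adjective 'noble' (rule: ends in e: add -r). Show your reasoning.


Apply comparative formation (ends in e: add -r): 'noble' -> 'nobler'.

nobler


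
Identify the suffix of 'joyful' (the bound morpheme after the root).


The word 'joyful' = 'joy' (root) + '-ful' (suffix). The suffix is '-ful'.

ful


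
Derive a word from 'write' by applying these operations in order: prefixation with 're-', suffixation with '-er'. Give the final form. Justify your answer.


Step 1: Add prefix 're-' to 'write' = 'rewrite'
Step 2: Add suffix '-er' to 'rewrite' = 'rewriter'

rewriter


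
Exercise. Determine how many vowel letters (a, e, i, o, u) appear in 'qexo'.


Vowels in 'qexo': e, o = 2 vowels.

2


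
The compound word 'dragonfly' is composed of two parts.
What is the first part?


Split 'dragonfly' into 'dragon' + 'fly'. The first part is 'dragon'.

dragon


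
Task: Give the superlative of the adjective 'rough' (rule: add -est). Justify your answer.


Apply superlative formation (add -est): 'rough' -> 'roughest'.

roughest


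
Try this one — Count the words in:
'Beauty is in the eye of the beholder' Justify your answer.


Split into words: Beauty | is | in | the | eye | of | the | beholder = 8 words.

8


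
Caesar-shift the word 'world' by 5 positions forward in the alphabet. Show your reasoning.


Shift each letter by 5: w -> b, o -> t, r -> w, l -> q, d -> i. Result: 'btwqi'.

btwqi


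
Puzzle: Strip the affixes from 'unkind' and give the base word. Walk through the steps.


Remove prefix 'un' from 'unkind' to get root 'kind'.

kind


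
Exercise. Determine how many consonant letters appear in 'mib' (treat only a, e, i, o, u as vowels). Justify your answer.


Consonants in 'mib': m, b = 2 consonants.

2


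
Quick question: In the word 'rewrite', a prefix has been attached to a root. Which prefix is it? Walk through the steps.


The word 'rewrite' = 're' (prefix) + 'write' (root). The prefix is 're'.

re


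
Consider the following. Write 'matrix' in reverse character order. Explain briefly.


Reverse 'matrix' character by character: 'xirtam'.

xirtam


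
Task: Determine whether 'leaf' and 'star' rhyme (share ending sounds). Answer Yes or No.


Rime (stressed vowel + following sounds) of 'leaf': -eaf = /iːf/
Rime of 'star': -ar = /ɑːr/
/iːf/ and /ɑːr/ are different ending sounds, so the words do not rhyme.

No


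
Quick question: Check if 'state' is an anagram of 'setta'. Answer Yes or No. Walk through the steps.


Sorted letters of 'state': 'aestt'
Sorted letters of 'setta': 'aestt'
They match.

Yes


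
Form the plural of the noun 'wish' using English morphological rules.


Apply rule: Add -es (sibilant/fricative ending). 'wish' becomes 'wishes'.

wishes


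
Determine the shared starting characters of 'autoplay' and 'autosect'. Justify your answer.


Compare from the start: 4 characters match: 'auto'. Mismatch at position 5: 'p' vs 's'.

auto


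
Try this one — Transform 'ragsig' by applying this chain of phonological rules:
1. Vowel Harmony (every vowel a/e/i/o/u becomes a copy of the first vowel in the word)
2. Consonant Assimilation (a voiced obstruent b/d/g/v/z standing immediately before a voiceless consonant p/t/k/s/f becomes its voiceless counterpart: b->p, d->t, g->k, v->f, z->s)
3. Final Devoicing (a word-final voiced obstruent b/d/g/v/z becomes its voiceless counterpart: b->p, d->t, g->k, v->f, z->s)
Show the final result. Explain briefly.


Starting form: 'ragsig'
Rule 1: Vowel Harmony: all vowels become 'a' (matching first vowel). 'ragsig' -> 'ragsag'
Rule 2: Consonant Assimilation: voiced obstruent before voiceless consonant becomes voiceless ('gs' -> 'ks'). 'ragsag' -> 'raksag'
Rule 3: Final Devoicing: word-final voiced obstruent 'g' becomes voiceless 'k'. 'raksag' -> 'raksak'
Final form: 'raksak'

raksak


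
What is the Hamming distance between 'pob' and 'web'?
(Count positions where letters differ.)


Alignment:
Position 1: 'p' vs 'w' = DIFFER
Position 2: 'o' vs 'e' = DIFFER
Position 3: 'b' vs 'b' = match
Total differences: 2

2


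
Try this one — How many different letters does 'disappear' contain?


Unique letters in 'disappear': {a, d, e, i, p, r, s} = 7 distinct letters.

7


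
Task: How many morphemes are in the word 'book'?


Decomposition: book (free morpheme) = 1 morpheme(s)

1 morphemes


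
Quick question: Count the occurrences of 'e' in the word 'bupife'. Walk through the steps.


Letter 'e' in 'bupife': found at position(s) 6 = 1 occurrence(s).

1


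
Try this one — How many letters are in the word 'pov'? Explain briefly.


Spell out 'pov' and number each letter: p(1), o(2), v(3). Total: 3 letters.

3


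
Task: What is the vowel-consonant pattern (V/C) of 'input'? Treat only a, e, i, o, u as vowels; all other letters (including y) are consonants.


Letter mapping: i = V, n = C, p = C, u = V, t = C.

VCCVC


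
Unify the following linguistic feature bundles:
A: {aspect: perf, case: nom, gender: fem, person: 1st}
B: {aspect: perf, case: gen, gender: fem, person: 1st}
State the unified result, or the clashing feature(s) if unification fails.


Compare features:
aspect: A=perf vs B=perf -> unified: perf
case: A=nom vs B=gen -> CLASH
gender: A=fem vs B=fem -> unified: fem
person: A=1st vs B=1st -> unified: 1st
Clash detected on feature 'case' (nom vs gen); unification fails.

CLASH on 'case' (nom vs gen)


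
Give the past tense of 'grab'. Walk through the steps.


Apply rule: Double final consonant and add -ed. 'grab' becomes 'grabbed'.

grabbed


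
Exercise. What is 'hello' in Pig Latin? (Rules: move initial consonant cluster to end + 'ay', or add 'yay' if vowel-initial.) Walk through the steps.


'hello': move consonant cluster 'h' to end and add 'ay': 'ellohay'.

ellohay


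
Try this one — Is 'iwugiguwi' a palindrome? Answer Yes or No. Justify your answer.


Forward: 'iwugiguwi'
Reversed: 'iwugiguwi'
They are identical.

Yes


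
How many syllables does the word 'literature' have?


Break 'literature' into syllables: lit-er-a-ture -> lit | er | a | ture = 4 syllables

4 syllables


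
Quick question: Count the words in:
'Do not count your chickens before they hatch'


Split into words: Do | not | count | your | chickens | before | they | hatch = 8 words.

8


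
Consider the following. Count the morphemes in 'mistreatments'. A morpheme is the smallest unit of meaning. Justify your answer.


Decomposition: mis- (prefix) + treat (root) + -ment (suffix) + -s (plural) = 4 morpheme(s)

4 morphemes


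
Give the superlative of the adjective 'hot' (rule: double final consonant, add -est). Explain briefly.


Apply superlative formation (double final consonant, add -est): 'hot' -> 'hottest'.

hottest


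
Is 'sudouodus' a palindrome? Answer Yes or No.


Forward: 'sudouodus'
Reversed: 'sudouodus'
They are identical.

Yes


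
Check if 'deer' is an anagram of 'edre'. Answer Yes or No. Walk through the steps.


Sorted letters of 'deer': 'deer'
Sorted letters of 'edre': 'deer'
They match.

Yes


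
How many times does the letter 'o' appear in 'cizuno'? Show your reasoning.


Letter 'o' in 'cizuno': found at position(s) 6 = 1 occurrence(s).

1


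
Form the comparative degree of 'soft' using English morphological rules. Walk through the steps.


Apply comparative formation (add -er): 'soft' -> 'softer'.

softer


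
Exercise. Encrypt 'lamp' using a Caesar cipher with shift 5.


Shift each letter by 5: l -> q, a -> f, m -> r, p -> u. Result: 'qfru'.

qfru


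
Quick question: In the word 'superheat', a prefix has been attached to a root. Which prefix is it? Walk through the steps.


The word 'superheat' = 'super' (prefix) + 'heat' (root). The prefix is 'super'.

super


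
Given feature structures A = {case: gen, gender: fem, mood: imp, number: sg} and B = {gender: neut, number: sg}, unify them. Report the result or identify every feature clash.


Compare features:
case: A=gen vs B=_ -> unified: gen
gender: A=fem vs B=neut -> CLASH
mood: A=imp vs B=_ -> unified: imp
number: A=sg vs B=sg -> unified: sg
Clash detected on feature 'gender' (fem vs neut); unification fails.

CLASH on 'gender' (fem vs neut)


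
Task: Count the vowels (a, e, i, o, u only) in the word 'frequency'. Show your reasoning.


Vowels in 'frequency': e, u, e = 3 vowels.

3


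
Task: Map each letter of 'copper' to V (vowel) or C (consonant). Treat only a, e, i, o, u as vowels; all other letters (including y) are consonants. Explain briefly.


Letter mapping: c = C, o = V, p = C, p = C, e = V, r = C.

CVCCVC


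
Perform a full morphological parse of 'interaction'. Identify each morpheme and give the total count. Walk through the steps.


Step 1: Identify prefix: 'inter' (meaning: between)
Step 2: Identify root: 'act'
Step 3: Identify suffix(es): 'ion'
Decomposition: inter- (prefix: between) + act (root) + -ion (suffix: act of)
Total morphemes: 3

3 morphemes (inter- (prefix: between) + act (root) + -ion (suffix: act of))


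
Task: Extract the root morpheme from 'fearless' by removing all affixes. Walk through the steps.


Remove suffix '-less' from 'fearless' to get root 'fear'.

fear


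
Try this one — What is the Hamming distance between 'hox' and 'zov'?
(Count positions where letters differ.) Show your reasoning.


Alignment:
Position 1: 'h' vs 'z' = DIFFER
Position 2: 'o' vs 'o' = match
Position 3: 'x' vs 'v' = DIFFER
Total differences: 2

2


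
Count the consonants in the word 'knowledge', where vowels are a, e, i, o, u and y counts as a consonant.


Consonants in 'knowledge': k, n, w, l, d, g = 6 consonants.

6


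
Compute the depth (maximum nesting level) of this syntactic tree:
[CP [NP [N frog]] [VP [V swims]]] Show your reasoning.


Count bracket nesting levels:
'[' at pos 0: depth = 1
'[' at pos 4: depth = 2
'[' at pos 8: depth = 3
'[' at pos 18: depth = 2
'[' at pos 22: depth = 3
Maximum depth reached: 3

3


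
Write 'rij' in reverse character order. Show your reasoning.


Reverse 'rij' character by character: 'jir'.

jir


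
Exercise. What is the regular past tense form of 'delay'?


Apply rule: Add -ed. 'delay' becomes 'delayed'.

delayed


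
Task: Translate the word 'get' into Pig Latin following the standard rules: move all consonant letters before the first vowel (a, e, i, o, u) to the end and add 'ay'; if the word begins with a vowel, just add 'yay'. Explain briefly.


'get': move consonant cluster 'g' to end and add 'ay': 'etgay'.

etgay


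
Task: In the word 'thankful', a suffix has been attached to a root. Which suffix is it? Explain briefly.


The word 'thankful' = 'thank' (root) + '-ful' (suffix). The suffix is '-ful'.

ful


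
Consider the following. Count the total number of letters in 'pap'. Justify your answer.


Spell out 'pap' and number each letter: p(1), a(2), p(3). Total: 3 letters.

3


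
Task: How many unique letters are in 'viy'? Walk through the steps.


Unique letters in 'viy': {i, v, y} = 3 distinct letters.

3


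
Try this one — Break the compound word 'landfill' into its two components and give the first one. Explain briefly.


Split 'landfill' into 'land' + 'fill'. The first part is 'land'.

land


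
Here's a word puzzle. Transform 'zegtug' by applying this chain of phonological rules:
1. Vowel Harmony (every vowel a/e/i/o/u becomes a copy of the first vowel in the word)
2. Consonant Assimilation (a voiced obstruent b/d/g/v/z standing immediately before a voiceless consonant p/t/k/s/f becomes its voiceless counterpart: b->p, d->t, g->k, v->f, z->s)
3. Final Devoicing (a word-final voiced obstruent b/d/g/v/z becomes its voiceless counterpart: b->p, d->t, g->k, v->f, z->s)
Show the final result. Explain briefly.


Starting form: 'zegtug'
Rule 1: Vowel Harmony: all vowels become 'e' (matching first vowel). 'zegtug' -> 'zegteg'
Rule 2: Consonant Assimilation: voiced obstruent before voiceless consonant becomes voiceless ('gt' -> 'kt'). 'zegteg' -> 'zekteg'
Rule 3: Final Devoicing: word-final voiced obstruent 'g' becomes voiceless 'k'. 'zekteg' -> 'zektek'
Final form: 'zektek'

zektek


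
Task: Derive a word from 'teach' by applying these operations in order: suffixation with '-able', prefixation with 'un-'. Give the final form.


Step 1: Add suffix '-able' to 'teach' = 'teachable'
Step 2: Add prefix 'un-' to 'teachable' = 'unteachable'

unteachable


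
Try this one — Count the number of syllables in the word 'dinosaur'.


Break 'dinosaur' into syllables: di-no-saur -> di | no | saur = 3 syllables

3 syllables


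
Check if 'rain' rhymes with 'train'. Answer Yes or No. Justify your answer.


Rime (stressed vowel + following sounds) of 'rain': -ain = /eɪn/
Rime of 'train': -ain = /eɪn/
/eɪn/ and /eɪn/ are the same ending sound, so the words rhyme.

Yes


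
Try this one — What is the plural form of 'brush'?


Apply rule: Add -es (sibilant/fricative ending). 'brush' becomes 'brushes'.

brushes


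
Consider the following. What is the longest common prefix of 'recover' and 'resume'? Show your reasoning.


Compare from the start: 2 characters match: 're'. Mismatch at position 3: 'c' vs 's'.

re


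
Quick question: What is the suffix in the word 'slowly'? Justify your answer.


The word 'slowly' = 'slow' (root) + '-ly' (suffix). The suffix is '-ly'.

ly


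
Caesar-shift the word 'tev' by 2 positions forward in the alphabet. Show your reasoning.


Shift each letter by 2: t -> v, e -> g, v -> x. Result: 'vgx'.

vgx


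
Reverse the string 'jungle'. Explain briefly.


Reverse 'jungle' character by character: 'elgnuj'.

elgnuj


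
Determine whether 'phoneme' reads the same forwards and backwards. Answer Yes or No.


Forward: 'phoneme'
Reversed: 'emenohp'
They differ.

No


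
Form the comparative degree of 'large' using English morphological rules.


Apply comparative formation (ends in e: add -r): 'large' -> 'larger'.

larger


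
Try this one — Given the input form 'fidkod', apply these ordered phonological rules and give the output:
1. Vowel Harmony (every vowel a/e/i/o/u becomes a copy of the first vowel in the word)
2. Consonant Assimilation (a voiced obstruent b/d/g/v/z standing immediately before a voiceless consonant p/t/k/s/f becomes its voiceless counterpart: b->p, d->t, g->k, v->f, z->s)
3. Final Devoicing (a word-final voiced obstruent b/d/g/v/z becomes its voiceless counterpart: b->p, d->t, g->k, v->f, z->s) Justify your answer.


Starting form: 'fidkod'
Rule 1: Vowel Harmony: all vowels become 'i' (matching first vowel). 'fidkod' -> 'fidkid'
Rule 2: Consonant Assimilation: voiced obstruent before voiceless consonant becomes voiceless ('dk' -> 'tk'). 'fidkid' -> 'fitkid'
Rule 3: Final Devoicing: word-final voiced obstruent 'd' becomes voiceless 't'. 'fitkid' -> 'fitkit'
Final form: 'fitkit'

fitkit


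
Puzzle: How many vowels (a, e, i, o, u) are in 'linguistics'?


Vowels in 'linguistics': i, u, i, i = 4 vowels.

4


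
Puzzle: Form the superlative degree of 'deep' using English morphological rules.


Apply superlative formation (add -est): 'deep' -> 'deepest'.

deepest


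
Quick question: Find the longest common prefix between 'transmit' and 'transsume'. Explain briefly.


Compare from the start: 5 characters match: 'trans'. Mismatch at position 6: 'm' vs 's'.

trans


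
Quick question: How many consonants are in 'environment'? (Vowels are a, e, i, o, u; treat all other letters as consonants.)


Consonants in 'environment': n, v, r, n, m, n, t = 7 consonants.

7


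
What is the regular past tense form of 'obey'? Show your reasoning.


Apply rule: Add -ed. 'obey' becomes 'obeyed'.

obeyed


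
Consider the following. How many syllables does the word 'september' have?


Break 'september' into syllables: sep-tem-ber -> sep | tem | ber = 3 syllables

3 syllables


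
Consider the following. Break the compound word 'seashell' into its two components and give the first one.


Split 'seashell' into 'sea' + 'shell'. The first part is 'sea'.

sea


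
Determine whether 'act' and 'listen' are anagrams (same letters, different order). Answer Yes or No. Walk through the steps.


Sorted letters of 'act': 'act'
Sorted letters of 'listen': 'eilnst'
They do not match.

No


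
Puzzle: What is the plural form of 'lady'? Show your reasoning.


Apply rule: Change -y to -ies (consonant + y). 'lady' becomes 'ladies'.

ladies


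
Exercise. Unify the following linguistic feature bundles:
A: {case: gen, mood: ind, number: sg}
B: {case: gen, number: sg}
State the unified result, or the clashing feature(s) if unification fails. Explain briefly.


Compare features:
case: A=gen vs B=gen -> unified: gen
mood: A=ind vs B=_ -> unified: ind
number: A=sg vs B=sg -> unified: sg
No clashes found.

Unified: {case: gen, mood: ind, number: sg}


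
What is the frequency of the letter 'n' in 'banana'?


Letter 'n' in 'banana': found at position(s) 3, 5 = 2 occurrence(s).

2


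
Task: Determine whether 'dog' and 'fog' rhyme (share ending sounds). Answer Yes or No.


Rime (stressed vowel + following sounds) of 'dog': -og = /ɒg/
Rime of 'fog': -og = /ɒg/
/ɒg/ and /ɒg/ are the same ending sound, so the words rhyme.

Yes


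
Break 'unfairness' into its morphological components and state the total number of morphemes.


Step 1: Identify prefix: 'un' (meaning: not/reverse)
Step 2: Identify root: 'fair'
Step 3: Identify suffix(es): 'ness'
Decomposition: un- (prefix: not/reverse) + fair (root) + -ness (suffix: state of)
Total morphemes: 3

3 morphemes (un- (prefix: not/reverse) + fair (root) + -ness (suffix: state of))


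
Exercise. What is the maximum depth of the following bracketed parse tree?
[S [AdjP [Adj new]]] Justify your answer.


Count bracket nesting levels:
'[' at pos 0: depth = 1
'[' at pos 3: depth = 2
'[' at pos 9: depth = 3
Maximum depth reached: 3

3


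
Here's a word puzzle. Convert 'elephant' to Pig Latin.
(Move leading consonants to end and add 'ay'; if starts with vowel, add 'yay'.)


'elephant' starts with a vowel, so add 'yay': 'elephantyay'.

elephantyay


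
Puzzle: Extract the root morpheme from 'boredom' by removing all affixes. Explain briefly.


Remove suffix '-dom' from 'boredom' to get root 'bore'.

bore


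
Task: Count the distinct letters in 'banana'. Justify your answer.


Unique letters in 'banana': {a, b, n} = 3 distinct letters.

3


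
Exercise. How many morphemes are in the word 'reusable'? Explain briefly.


Decomposition: re- (prefix) + use (root) + -able (suffix) = 3 morpheme(s)

3 morphemes


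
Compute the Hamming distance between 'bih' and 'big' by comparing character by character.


Alignment:
Position 1: 'b' vs 'b' = match
Position 2: 'i' vs 'i' = match
Position 3: 'h' vs 'g' = DIFFER
Total differences: 1

1


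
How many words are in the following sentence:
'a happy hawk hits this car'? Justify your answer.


Split into words: a | happy | hawk | hits | this | car = 6 words.

6


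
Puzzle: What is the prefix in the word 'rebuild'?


The word 'rebuild' = 're' (prefix) + 'build' (root). The prefix is 're'.

re


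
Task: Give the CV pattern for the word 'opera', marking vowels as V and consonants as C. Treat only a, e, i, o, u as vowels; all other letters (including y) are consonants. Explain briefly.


Letter mapping: o = V, p = C, e = V, r = C, a = V.

VCVCV


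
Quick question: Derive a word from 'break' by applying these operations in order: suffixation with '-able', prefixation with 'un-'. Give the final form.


Step 1: Add suffix '-able' to 'break' = 'breakable'
Step 2: Add prefix 'un-' to 'breakable' = 'unbreakable'

unbreakable


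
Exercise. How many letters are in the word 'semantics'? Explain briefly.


Spell out 'semantics' and number each letter: s(1), e(2), m(3), a(4), n(5), t(6), i(7), c(8), s(9). Total: 9 letters.

9


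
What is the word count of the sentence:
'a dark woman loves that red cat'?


Split into words: a | dark | woman | loves | that | red | cat = 7 words.

7


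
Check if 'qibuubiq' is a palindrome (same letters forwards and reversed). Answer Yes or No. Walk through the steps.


Forward: 'qibuubiq'
Reversed: 'qibuubiq'
They are identical.

Yes


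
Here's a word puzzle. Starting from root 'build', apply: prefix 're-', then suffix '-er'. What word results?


Step 1: Add prefix 're-' to 'build' = 'rebuild'
Step 2: Add suffix '-er' to 'rebuild' = 'rebuilder'

rebuilder


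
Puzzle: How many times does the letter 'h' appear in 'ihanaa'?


Letter 'h' in 'ihanaa': found at position(s) 2 = 1 occurrence(s).

1


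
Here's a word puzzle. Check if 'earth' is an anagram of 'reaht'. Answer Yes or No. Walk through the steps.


Sorted letters of 'earth': 'aehrt'
Sorted letters of 'reaht': 'aehrt'
They match.

Yes


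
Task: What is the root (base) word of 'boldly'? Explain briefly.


Remove suffix '-ly' from 'boldly' to get root 'bold'.

bold


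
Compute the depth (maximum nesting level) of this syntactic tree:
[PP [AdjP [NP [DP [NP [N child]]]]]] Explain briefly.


Count bracket nesting levels:
'[' at pos 0: depth = 1
'[' at pos 4: depth = 2
'[' at pos 10: depth = 3
'[' at pos 14: depth = 4
'[' at pos 18: depth = 5
'[' at pos 22: depth = 6
Maximum depth reached: 6

6


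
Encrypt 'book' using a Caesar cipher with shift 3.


Shift each letter by 3: b -> e, o -> r, o -> r, k -> n. Result: 'errn'.

errn


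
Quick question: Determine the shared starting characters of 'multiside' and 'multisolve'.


Compare from the start: 6 characters match: 'multis'. Mismatch at position 7: 'i' vs 'o'.

multis


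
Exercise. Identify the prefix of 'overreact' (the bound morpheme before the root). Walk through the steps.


The word 'overreact' = 'over' (prefix) + 'react' (root). The prefix is 'over'.

over


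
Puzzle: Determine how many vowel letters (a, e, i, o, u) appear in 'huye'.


Vowels in 'huye': u, e = 2 vowels.

2


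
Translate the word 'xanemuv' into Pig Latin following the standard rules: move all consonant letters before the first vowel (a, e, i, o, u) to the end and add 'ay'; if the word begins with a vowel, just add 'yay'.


'xanemuv': move consonant cluster 'x' to end and add 'ay': 'anemuvxay'.

anemuvxay


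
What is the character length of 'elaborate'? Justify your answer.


Spell out 'elaborate' and number each letter: e(1), l(2), a(3), b(4), o(5), r(6), a(7), t(8), e(9). Total: 9 letters.

9


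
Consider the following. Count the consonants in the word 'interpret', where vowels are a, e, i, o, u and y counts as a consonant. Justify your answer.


Consonants in 'interpret': n, t, r, p, r, t = 6 consonants.

6


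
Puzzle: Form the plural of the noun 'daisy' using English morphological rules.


Apply rule: Change -y to -ies (consonant + y). 'daisy' becomes 'daisies'.

daisies


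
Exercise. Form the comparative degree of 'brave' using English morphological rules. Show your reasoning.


Apply comparative formation (ends in e: add -r): 'brave' -> 'braver'.

braver


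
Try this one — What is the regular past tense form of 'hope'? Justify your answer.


Apply rule: Add -d (word ends in -e). 'hope' becomes 'hoped'.

hoped


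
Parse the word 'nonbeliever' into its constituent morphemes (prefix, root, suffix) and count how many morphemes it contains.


Step 1: Identify prefix: 'non' (meaning: not)
Step 2: Identify root: 'believe'
Step 3: Identify suffix(es): 'er'
Decomposition: non- (prefix: not) + believe (root) + -er (suffix: one who)
Total morphemes: 3

3 morphemes (non- (prefix: not) + believe (root) + -er (suffix: one who))


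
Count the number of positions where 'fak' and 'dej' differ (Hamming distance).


Alignment:
Position 1: 'f' vs 'd' = DIFFER
Position 2: 'a' vs 'e' = DIFFER
Position 3: 'k' vs 'j' = DIFFER
Total differences: 3

3


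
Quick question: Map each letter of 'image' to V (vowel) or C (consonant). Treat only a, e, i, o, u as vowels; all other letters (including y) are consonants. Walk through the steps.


Letter mapping: i = V, m = C, a = V, g = C, e = V.

VCVCV


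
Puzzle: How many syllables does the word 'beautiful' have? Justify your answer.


Break 'beautiful' into syllables: beau-ti-ful -> beau | ti | ful = 3 syllables

3 syllables


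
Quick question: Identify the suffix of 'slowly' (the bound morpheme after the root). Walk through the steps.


The word 'slowly' = 'slow' (root) + '-ly' (suffix). The suffix is '-ly'.

ly


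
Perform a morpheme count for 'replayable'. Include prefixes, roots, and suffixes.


Decomposition: re- (prefix) + play (root) + -able (suffix) = 3 morpheme(s)

3 morphemes


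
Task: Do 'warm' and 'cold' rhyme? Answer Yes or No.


Rime (stressed vowel + following sounds) of 'warm': -arm = /ɔːrm/
Rime of 'cold': -old = /oʊld/
/ɔːrm/ and /oʊld/ are different ending sounds, so the words do not rhyme.

No


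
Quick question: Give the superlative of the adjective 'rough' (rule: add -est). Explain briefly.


Apply superlative formation (add -est): 'rough' -> 'roughest'.

roughest


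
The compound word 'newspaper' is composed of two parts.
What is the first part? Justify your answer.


Split 'newspaper' into 'news' + 'paper'. The first part is 'news'.

news


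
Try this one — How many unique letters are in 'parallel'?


Unique letters in 'parallel': {a, e, l, p, r} = 5 distinct letters.

5


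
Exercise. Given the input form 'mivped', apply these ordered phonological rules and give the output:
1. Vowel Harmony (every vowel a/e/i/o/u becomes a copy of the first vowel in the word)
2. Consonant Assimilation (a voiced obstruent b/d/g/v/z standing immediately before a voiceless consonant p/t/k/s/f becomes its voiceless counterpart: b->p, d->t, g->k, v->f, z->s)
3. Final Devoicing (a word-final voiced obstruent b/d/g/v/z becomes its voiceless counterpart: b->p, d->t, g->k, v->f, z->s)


Starting form: 'mivped'
Rule 1: Vowel Harmony: all vowels become 'i' (matching first vowel). 'mivped' -> 'mivpid'
Rule 2: Consonant Assimilation: voiced obstruent before voiceless consonant becomes voiceless ('vp' -> 'fp'). 'mivpid' -> 'mifpid'
Rule 3: Final Devoicing: word-final voiced obstruent 'd' becomes voiceless 't'. 'mifpid' -> 'mifpit'
Final form: 'mifpit'

mifpit


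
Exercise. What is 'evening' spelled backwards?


Reverse 'evening' character by character: 'gnineve'.

gnineve


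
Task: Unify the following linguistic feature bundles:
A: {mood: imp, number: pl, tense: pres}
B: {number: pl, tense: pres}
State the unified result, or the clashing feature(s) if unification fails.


Compare features:
mood: A=imp vs B=_ -> unified: imp
number: A=pl vs B=pl -> unified: pl
tense: A=pres vs B=pres -> unified: pres
No clashes found.

Unified: {mood: imp, number: pl, tense: pres}


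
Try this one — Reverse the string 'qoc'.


Reverse 'qoc' character by character: 'coq'.

coq


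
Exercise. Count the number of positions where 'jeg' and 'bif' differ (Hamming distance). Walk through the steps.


Alignment:
Position 1: 'j' vs 'b' = DIFFER
Position 2: 'e' vs 'i' = DIFFER
Position 3: 'g' vs 'f' = DIFFER
Total differences: 3

3


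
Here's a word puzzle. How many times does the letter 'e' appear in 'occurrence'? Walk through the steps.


Letter 'e' in 'occurrence': found at position(s) 7, 10 = 2 occurrence(s).

2


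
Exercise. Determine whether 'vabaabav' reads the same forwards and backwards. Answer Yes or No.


Forward: 'vabaabav'
Reversed: 'vabaabav'
They are identical.

Yes


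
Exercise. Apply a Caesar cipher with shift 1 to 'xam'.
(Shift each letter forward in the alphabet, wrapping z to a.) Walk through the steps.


Shift each letter by 1: x -> y, a -> b, m -> n. Result: 'ybn'.

ybn


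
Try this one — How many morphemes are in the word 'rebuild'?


Decomposition: re- (prefix) + build (root) = 2 morpheme(s)

2 morphemes


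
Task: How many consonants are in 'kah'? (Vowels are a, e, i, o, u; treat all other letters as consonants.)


Consonants in 'kah': k, h = 2 consonants.

2


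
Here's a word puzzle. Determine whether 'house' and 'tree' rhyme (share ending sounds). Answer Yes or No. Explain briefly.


Rime (stressed vowel + following sounds) of 'house': -ouse = /aʊs/
Rime of 'tree': -ee = /iː/
/aʊs/ and /iː/ are different ending sounds, so the words do not rhyme.

No


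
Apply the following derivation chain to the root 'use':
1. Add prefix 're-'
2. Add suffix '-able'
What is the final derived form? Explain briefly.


Step 1: Add prefix 're-' to 'use' = 'reuse'
Step 2: Add suffix '-able' to 'reuse' = 'reusable'

reusable


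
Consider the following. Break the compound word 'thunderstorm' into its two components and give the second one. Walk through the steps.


Split 'thunderstorm' into 'thunder' + 'storm'. The second part is 'storm'.

storm


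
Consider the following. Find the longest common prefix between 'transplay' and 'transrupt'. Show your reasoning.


Compare from the start: 5 characters match: 'trans'. Mismatch at position 6: 'p' vs 'r'.

trans


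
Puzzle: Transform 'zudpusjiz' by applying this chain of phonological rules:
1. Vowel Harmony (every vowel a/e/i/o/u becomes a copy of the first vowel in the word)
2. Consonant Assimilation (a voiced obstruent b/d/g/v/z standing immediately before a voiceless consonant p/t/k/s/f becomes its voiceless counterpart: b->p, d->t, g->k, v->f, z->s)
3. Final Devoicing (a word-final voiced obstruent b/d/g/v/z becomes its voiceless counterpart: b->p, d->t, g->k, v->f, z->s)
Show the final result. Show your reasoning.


Starting form: 'zudpusjiz'
Rule 1: Vowel Harmony: all vowels become 'u' (matching first vowel). 'zudpusjiz' -> 'zudpusjuz'
Rule 2: Consonant Assimilation: voiced obstruent before voiceless consonant becomes voiceless ('dp' -> 'tp'). 'zudpusjuz' -> 'zutpusjuz'
Rule 3: Final Devoicing: word-final voiced obstruent 'z' becomes voiceless 's'. 'zutpusjuz' -> 'zutpusjus'
Final form: 'zutpusjus'

zutpusjus


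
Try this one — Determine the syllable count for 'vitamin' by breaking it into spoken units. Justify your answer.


Break 'vitamin' into syllables: vi-ta-min -> vi | ta | min = 3 syllables

3 syllables


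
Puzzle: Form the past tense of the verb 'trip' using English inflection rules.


Apply rule: Double final consonant and add -ed. 'trip' becomes 'tripped'.

tripped


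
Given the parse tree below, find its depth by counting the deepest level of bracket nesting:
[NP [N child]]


Count bracket nesting levels:
'[' at pos 0: depth = 1
'[' at pos 4: depth = 2
Maximum depth reached: 2

2


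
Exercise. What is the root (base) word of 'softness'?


Remove suffix '-ness' from 'softness' to get root 'soft'.

soft


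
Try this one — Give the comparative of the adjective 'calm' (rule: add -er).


Apply comparative formation (add -er): 'calm' -> 'calmer'.

calmer


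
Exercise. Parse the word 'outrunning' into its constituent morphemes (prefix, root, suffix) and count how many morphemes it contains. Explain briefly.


Step 1: Identify prefix: 'out' (meaning: surpass)
Step 2: Identify root: 'run'
Step 3: Identify suffix(es): 'ing'
Decomposition: out- (prefix: surpass) + run (root) + -ing (suffix: ongoing action)
Total morphemes: 3

3 morphemes (out- (prefix: surpass) + run (root) + -ing (suffix: ongoing action))


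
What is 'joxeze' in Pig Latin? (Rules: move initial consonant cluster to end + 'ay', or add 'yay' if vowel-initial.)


'joxeze': move consonant cluster 'j' to end and add 'ay': 'oxezejay'.

oxezejay


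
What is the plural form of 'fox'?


Apply rule: Add -es (sibilant/fricative ending). 'fox' becomes 'foxes'.

foxes


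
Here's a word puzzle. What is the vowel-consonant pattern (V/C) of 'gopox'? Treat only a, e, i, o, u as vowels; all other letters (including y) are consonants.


Letter mapping: g = C, o = V, p = C, o = V, x = C.

CVCVC


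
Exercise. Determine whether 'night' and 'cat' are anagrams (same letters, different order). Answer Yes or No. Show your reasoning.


Sorted letters of 'night': 'ghint'
Sorted letters of 'cat': 'act'
They do not match.

No


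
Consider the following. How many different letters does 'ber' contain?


Unique letters in 'ber': {b, e, r} = 3 distinct letters.

3


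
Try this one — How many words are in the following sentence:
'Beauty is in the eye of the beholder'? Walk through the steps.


Split into words: Beauty | is | in | the | eye | of | the | beholder = 8 words.

8


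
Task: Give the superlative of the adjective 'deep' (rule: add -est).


Apply superlative formation (add -est): 'deep' -> 'deepest'.

deepest


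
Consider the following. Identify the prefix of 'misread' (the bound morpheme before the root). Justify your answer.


The word 'misread' = 'mis' (prefix) + 'read' (root). The prefix is 'mis'.

mis


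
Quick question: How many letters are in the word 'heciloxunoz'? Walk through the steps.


Spell out 'heciloxunoz' and number each letter: h(1), e(2), c(3), i(4), l(5), o(6), x(7), u(8), n(9), o(10), z(11). Total: 11 letters.

11


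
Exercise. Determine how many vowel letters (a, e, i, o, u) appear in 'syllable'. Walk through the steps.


Vowels in 'syllable': a, e = 2 vowels.

2


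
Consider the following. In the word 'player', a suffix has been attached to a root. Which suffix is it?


The word 'player' = 'play' (root) + '-er' (suffix). The suffix is '-er'.

er


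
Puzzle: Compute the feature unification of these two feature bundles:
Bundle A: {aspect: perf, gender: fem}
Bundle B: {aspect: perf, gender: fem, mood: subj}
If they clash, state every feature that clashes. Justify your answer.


Compare features:
aspect: A=perf vs B=perf -> unified: perf
gender: A=fem vs B=fem -> unified: fem
mood: A=_ vs B=subj -> unified: subj
No clashes found.

Unified: {aspect: perf, gender: fem, mood: subj}


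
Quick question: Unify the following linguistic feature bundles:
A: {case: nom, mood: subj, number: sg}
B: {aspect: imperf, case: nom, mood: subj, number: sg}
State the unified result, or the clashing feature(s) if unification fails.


Compare features:
aspect: A=_ vs B=imperf -> unified: imperf
case: A=nom vs B=nom -> unified: nom
mood: A=subj vs B=subj -> unified: subj
number: A=sg vs B=sg -> unified: sg
No clashes found.

Unified: {aspect: imperf, case: nom, mood: subj, number: sg}


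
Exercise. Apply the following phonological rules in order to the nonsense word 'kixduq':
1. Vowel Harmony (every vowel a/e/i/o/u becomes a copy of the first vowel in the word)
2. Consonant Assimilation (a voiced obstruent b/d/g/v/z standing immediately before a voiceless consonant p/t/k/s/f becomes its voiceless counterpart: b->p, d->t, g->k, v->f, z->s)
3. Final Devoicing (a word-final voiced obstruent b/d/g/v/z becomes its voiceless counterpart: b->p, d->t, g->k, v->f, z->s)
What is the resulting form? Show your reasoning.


Starting form: 'kixduq'
Rule 1: Vowel Harmony: all vowels become 'i' (matching first vowel). 'kixduq' -> 'kixdiq'
Rule 2: Consonant Assimilation: no voiced obstruent (b/d/g/v/z) stands immediately before a voiceless consonant (p/t/k/s/f). No change.
Rule 3: Final Devoicing: final consonant 'q' is not one of the voiced obstruents b/d/g/v/z. No change.
Final form: 'kixdiq'

kixdiq


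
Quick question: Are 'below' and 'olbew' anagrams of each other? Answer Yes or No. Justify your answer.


Sorted letters of 'below': 'below'
Sorted letters of 'olbew': 'below'
They match.

Yes


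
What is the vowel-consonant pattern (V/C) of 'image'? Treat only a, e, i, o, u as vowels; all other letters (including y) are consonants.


Letter mapping: i = V, m = C, a = V, g = C, e = V.

VCVCV


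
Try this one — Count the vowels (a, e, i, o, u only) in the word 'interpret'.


Vowels in 'interpret': i, e, e = 3 vowels.

3


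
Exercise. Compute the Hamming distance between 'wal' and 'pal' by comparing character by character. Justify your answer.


Alignment:
Position 1: 'w' vs 'p' = DIFFER
Position 2: 'a' vs 'a' = match
Position 3: 'l' vs 'l' = match
Total differences: 1

1


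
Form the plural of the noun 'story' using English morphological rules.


Apply rule: Change -y to -ies (consonant + y). 'story' becomes 'stories'.

stories


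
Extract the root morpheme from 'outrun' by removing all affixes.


Remove prefix 'out' from 'outrun' to get root 'run'.

run


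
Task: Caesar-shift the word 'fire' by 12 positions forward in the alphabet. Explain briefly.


Shift each letter by 12: f -> r, i -> u, r -> d, e -> q. Result: 'rudq'.

rudq


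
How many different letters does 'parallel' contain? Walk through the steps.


Unique letters in 'parallel': {a, e, l, p, r} = 5 distinct letters.

5


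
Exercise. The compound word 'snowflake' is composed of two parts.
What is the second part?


Split 'snowflake' into 'snow' + 'flake'. The second part is 'flake'.

flake


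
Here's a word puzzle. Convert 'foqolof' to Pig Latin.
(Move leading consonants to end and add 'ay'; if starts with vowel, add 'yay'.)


'foqolof': move consonant cluster 'f' to end and add 'ay': 'oqoloffay'.

oqoloffay


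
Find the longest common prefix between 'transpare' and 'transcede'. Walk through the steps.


Compare from the start: 5 characters match: 'trans'. Mismatch at position 6: 'p' vs 'c'.

trans


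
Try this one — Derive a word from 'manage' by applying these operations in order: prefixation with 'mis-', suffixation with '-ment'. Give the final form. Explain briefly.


Step 1: Add prefix 'mis-' to 'manage' = 'mismanage'
Step 2: Add suffix '-ment' to 'mismanage' = 'mismanagement'

mismanagement


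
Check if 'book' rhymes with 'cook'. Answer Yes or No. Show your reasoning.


Rime (stressed vowel + following sounds) of 'book': -ook = /ʊk/
Rime of 'cook': -ook = /ʊk/
/ʊk/ and /ʊk/ are the same ending sound, so the words rhyme.

Yes


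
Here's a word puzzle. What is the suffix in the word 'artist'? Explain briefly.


The word 'artist' = 'art' (root) + '-ist' (suffix). The suffix is '-ist'.

ist


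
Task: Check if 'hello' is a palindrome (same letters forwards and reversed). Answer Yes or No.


Forward: 'hello'
Reversed: 'olleh'
They differ.

No


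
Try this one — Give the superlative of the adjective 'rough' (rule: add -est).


Apply superlative formation (add -est): 'rough' -> 'roughest'.

roughest


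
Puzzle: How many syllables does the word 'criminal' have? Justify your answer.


Break 'criminal' into syllables: crim-i-nal -> crim | i | nal = 3 syllables

3 syllables
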